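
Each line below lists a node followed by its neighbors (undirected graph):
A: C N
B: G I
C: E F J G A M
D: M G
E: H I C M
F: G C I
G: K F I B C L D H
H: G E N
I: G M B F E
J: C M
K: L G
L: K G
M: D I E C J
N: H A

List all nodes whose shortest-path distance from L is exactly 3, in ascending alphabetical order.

A, E, J, M, N

Level 0: L
Level 1: G, K
Level 2: B, C, D, F, H, I
Level 3: A, E, J, M, N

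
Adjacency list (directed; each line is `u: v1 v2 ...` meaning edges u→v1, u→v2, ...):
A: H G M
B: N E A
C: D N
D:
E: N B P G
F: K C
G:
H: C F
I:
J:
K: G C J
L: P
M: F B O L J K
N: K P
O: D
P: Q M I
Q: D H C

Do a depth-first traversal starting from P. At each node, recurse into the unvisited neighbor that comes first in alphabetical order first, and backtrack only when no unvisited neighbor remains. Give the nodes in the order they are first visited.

P -> I -> M -> B -> A -> G -> H -> C -> D -> N -> K -> J -> F -> E -> L -> O -> Q

Visit P
P → I
P → M
M → B
B → A
A → G
A → H
H → C
C → D
C → N
N → K
K → J
H → F
B → E
M → L
M → O
P → Q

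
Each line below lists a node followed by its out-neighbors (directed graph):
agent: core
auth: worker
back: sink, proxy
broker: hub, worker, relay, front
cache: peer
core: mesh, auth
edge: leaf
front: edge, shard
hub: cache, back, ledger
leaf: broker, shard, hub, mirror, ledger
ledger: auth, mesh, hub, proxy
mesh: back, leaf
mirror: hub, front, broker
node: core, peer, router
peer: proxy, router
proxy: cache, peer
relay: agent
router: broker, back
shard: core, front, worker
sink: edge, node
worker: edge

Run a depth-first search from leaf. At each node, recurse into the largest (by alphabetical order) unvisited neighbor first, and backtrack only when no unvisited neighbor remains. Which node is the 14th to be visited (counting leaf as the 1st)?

agent

Visit leaf
leaf → shard
shard → worker
worker → edge
shard → front
shard → core
core → mesh
mesh → back
back → sink
sink → node
node → router
router → broker
broker → relay
relay → agent
broker → hub
hub → ledger
ledger → proxy
proxy → peer
proxy → cache
ledger → auth
leaf → mirror

Visit order: leaf, shard, worker, edge, front, core, mesh, back, sink, node, router, broker, relay, agent, hub, ledger, proxy, peer, cache, auth, mirror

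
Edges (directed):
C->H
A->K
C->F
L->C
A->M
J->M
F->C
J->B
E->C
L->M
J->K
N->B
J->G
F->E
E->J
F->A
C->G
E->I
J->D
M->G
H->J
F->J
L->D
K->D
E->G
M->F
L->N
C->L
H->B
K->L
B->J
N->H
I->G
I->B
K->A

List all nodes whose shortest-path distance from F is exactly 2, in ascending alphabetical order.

Level 0: F
Level 1: A, C, E, J
Level 2: B, D, G, H, I, K, L, M
Level 3: N

B, D, G, H, I, K, L, M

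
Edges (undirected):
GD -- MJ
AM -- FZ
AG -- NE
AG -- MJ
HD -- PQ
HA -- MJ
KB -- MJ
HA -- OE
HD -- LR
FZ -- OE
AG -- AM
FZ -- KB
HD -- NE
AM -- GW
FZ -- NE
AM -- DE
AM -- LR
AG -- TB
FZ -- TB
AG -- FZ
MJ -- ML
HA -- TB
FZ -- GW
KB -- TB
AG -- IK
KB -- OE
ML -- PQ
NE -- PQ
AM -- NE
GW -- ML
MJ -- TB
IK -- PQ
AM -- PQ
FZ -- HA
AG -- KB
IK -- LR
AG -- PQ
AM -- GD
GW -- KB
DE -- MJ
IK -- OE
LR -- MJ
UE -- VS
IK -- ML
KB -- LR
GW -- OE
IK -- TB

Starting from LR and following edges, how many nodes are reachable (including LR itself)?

BFS from LR visits: LR, AM, HD, IK, KB, MJ, AG, DE, FZ, GD, GW, NE, PQ, ML, OE, TB, HA
Reachable nodes: 17 of 19 total.

17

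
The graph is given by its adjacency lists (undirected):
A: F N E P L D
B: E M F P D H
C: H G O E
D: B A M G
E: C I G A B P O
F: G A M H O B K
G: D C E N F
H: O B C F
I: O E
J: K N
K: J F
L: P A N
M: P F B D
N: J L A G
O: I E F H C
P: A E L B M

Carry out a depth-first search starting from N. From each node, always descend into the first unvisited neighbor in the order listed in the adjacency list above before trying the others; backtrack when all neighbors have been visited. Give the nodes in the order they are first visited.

Visit N
N → J
J → K
K → F
F → G
G → D
D → B
B → E
E → C
C → H
H → O
O → I
E → A
A → P
P → L
P → M

N → J → K → F → G → D → B → E → C → H → O → I → A → P → L → M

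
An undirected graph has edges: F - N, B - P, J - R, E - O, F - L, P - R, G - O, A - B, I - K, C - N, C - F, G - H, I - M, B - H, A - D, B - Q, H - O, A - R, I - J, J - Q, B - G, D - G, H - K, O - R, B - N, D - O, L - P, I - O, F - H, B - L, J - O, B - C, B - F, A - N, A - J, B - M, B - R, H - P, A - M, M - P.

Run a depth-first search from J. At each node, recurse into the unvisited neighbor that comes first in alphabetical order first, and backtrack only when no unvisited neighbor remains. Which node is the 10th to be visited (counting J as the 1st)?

Visit J
J → A
A → B
B → C
C → F
F → H
H → G
G → D
D → O
O → E
O → I
I → K
I → M
M → P
P → L
P → R
F → N
B → Q

Visit order: J, A, B, C, F, H, G, D, O, E, I, K, M, P, L, R, N, Q

E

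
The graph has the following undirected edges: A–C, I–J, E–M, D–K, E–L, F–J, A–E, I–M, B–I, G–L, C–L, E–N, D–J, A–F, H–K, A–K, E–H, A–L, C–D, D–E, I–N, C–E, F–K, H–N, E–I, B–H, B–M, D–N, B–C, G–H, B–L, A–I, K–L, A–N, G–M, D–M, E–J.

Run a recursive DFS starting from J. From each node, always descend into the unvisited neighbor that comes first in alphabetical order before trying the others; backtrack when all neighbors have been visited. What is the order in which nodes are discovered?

Visit J
J → D
D → C
C → A
A → E
E → H
H → B
B → I
I → M
M → G
G → L
L → K
K → F
I → N

J D C A E H B I M G L K F N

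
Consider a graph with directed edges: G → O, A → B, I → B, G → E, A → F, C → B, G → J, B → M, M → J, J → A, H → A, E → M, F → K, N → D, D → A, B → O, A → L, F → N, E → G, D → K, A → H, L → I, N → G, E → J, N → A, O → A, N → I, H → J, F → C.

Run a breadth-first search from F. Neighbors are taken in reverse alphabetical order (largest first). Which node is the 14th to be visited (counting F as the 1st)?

Visit F; enqueue N, K, C → queue [N, K, C]
Visit N; enqueue I, G, D, A → queue [K, C, I, G, D, A]
Visit K → queue [C, I, G, D, A]
Visit C; enqueue B → queue [I, G, D, A, B]
Visit I → queue [G, D, A, B]
Visit G; enqueue O, J, E → queue [D, A, B, O, J, E]
Visit D → queue [A, B, O, J, E]
Visit A; enqueue L, H → queue [B, O, J, E, L, H]
Visit B; enqueue M → queue [O, J, E, L, H, M]
Visit O → queue [J, E, L, H, M]
Visit J → queue [E, L, H, M]
Visit E → queue [L, H, M]
Visit L → queue [H, M]
Visit H → queue [M]
Visit M → queue []

Visit order: F, N, K, C, I, G, D, A, B, O, J, E, L, H, M

H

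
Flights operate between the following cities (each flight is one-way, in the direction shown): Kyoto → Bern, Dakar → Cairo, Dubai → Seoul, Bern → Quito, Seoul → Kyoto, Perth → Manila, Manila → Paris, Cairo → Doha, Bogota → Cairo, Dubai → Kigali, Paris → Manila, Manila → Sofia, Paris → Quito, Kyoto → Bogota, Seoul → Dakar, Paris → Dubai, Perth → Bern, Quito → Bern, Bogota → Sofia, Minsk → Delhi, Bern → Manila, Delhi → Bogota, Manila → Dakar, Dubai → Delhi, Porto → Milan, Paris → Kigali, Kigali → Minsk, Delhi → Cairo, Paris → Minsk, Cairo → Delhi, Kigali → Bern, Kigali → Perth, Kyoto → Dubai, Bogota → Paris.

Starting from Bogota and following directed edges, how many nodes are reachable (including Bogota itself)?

BFS from Bogota visits: Bogota, Sofia, Paris, Cairo, Quito, Minsk, Manila, Kigali, Dubai, Doha, Delhi, Bern, Dakar, Perth, Seoul, Kyoto
Reachable nodes: 16 of 18 total.

16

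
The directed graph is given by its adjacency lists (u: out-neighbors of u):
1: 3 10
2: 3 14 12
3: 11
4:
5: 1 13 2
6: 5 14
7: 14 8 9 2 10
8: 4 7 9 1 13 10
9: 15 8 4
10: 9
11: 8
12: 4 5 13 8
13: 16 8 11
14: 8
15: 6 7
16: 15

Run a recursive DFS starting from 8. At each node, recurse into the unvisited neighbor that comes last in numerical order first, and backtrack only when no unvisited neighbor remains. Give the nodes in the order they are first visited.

8 → 13 → 16 → 15 → 7 → 14 → 10 → 9 → 4 → 2 → 12 → 5 → 1 → 3 → 11 → 6

Visit 8
8 → 13
13 → 16
16 → 15
15 → 7
7 → 14
7 → 10
10 → 9
9 → 4
7 → 2
2 → 12
12 → 5
5 → 1
1 → 3
3 → 11
15 → 6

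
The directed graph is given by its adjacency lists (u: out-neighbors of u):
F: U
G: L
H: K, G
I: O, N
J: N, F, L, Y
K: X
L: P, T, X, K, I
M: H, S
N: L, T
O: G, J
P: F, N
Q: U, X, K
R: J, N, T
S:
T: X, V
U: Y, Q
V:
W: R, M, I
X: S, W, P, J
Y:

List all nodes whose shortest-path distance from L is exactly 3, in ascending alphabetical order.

G, M, R, U, Y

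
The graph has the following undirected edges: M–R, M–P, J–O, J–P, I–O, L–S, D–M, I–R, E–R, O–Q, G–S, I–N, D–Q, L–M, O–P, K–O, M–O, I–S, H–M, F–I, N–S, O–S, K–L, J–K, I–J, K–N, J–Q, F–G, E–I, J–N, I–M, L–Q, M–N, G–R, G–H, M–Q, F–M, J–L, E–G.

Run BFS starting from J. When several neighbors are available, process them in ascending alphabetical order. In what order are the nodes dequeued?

J -> I -> K -> L -> N -> O -> P -> Q -> E -> F -> M -> R -> S -> D -> G -> H

Visit J; enqueue I, K, L, N, O, P, Q → queue [I, K, L, N, O, P, Q]
Visit I; enqueue E, F, M, R, S → queue [K, L, N, O, P, Q, E, F, M, R, S]
Visit K → queue [L, N, O, P, Q, E, F, M, R, S]
Visit L → queue [N, O, P, Q, E, F, M, R, S]
Visit N → queue [O, P, Q, E, F, M, R, S]
Visit O → queue [P, Q, E, F, M, R, S]
Visit P → queue [Q, E, F, M, R, S]
Visit Q; enqueue D → queue [E, F, M, R, S, D]
Visit E; enqueue G → queue [F, M, R, S, D, G]
Visit F → queue [M, R, S, D, G]
Visit M; enqueue H → queue [R, S, D, G, H]
Visit R → queue [S, D, G, H]
Visit S → queue [D, G, H]
Visit D → queue [G, H]
Visit G → queue [H]
Visit H → queue []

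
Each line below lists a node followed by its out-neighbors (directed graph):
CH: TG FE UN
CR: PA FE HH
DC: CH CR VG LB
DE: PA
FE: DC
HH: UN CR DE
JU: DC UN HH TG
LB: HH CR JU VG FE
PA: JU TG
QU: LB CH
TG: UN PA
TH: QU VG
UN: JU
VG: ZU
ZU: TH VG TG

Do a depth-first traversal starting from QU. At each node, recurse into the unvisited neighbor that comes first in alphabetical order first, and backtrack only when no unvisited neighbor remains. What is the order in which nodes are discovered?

QU → CH → FE → DC → CR → HH → DE → PA → JU → TG → UN → LB → VG → ZU → TH

Visit QU
QU → CH
CH → FE
FE → DC
DC → CR
CR → HH
HH → DE
DE → PA
PA → JU
JU → TG
TG → UN
DC → LB
LB → VG
VG → ZU
ZU → TH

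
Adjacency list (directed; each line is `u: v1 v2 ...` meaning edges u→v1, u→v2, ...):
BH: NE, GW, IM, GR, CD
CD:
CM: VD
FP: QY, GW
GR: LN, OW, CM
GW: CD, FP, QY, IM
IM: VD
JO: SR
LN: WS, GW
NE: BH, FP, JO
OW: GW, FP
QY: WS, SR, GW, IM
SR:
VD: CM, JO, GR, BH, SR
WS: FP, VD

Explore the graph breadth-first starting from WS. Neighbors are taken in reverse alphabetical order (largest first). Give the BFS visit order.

Visit WS; enqueue VD, FP → queue [VD, FP]
Visit VD; enqueue SR, JO, GR, CM, BH → queue [FP, SR, JO, GR, CM, BH]
Visit FP; enqueue QY, GW → queue [SR, JO, GR, CM, BH, QY, GW]
Visit SR → queue [JO, GR, CM, BH, QY, GW]
Visit JO → queue [GR, CM, BH, QY, GW]
Visit GR; enqueue OW, LN → queue [CM, BH, QY, GW, OW, LN]
Visit CM → queue [BH, QY, GW, OW, LN]
Visit BH; enqueue NE, IM, CD → queue [QY, GW, OW, LN, NE, IM, CD]
Visit QY → queue [GW, OW, LN, NE, IM, CD]
Visit GW → queue [OW, LN, NE, IM, CD]
Visit OW → queue [LN, NE, IM, CD]
Visit LN → queue [NE, IM, CD]
Visit NE → queue [IM, CD]
Visit IM → queue [CD]
Visit CD → queue []

WS, VD, FP, SR, JO, GR, CM, BH, QY, GW, OW, LN, NE, IM, CD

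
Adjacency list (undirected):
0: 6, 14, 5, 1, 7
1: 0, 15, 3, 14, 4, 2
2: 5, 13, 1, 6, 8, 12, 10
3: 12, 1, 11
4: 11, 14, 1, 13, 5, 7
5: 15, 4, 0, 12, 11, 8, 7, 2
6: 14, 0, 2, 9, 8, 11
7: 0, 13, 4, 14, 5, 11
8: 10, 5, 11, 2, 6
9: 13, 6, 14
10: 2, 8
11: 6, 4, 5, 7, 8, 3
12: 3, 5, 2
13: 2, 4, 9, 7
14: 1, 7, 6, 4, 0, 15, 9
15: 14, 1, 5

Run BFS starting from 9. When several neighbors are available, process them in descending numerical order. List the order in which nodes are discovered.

9 -> 14 -> 13 -> 6 -> 15 -> 7 -> 4 -> 1 -> 0 -> 2 -> 11 -> 8 -> 5 -> 3 -> 12 -> 10

Visit 9; enqueue 14, 13, 6 → queue [14, 13, 6]
Visit 14; enqueue 15, 7, 4, 1, 0 → queue [13, 6, 15, 7, 4, 1, 0]
Visit 13; enqueue 2 → queue [6, 15, 7, 4, 1, 0, 2]
Visit 6; enqueue 11, 8 → queue [15, 7, 4, 1, 0, 2, 11, 8]
Visit 15; enqueue 5 → queue [7, 4, 1, 0, 2, 11, 8, 5]
Visit 7 → queue [4, 1, 0, 2, 11, 8, 5]
Visit 4 → queue [1, 0, 2, 11, 8, 5]
Visit 1; enqueue 3 → queue [0, 2, 11, 8, 5, 3]
Visit 0 → queue [2, 11, 8, 5, 3]
Visit 2; enqueue 12, 10 → queue [11, 8, 5, 3, 12, 10]
Visit 11 → queue [8, 5, 3, 12, 10]
Visit 8 → queue [5, 3, 12, 10]
Visit 5 → queue [3, 12, 10]
Visit 3 → queue [12, 10]
Visit 12 → queue [10]
Visit 10 → queue []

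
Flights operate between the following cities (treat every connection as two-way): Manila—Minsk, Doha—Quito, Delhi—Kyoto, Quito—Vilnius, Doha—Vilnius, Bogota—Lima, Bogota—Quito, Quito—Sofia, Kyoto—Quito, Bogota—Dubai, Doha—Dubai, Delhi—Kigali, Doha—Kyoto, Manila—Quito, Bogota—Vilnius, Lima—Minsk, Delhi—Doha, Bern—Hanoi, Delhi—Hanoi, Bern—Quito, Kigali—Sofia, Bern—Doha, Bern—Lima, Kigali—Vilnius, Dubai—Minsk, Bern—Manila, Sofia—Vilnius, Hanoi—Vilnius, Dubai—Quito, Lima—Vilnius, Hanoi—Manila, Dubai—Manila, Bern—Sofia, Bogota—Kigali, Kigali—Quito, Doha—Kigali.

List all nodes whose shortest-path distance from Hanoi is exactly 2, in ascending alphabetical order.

Bogota, Doha, Dubai, Kigali, Kyoto, Lima, Minsk, Quito, Sofia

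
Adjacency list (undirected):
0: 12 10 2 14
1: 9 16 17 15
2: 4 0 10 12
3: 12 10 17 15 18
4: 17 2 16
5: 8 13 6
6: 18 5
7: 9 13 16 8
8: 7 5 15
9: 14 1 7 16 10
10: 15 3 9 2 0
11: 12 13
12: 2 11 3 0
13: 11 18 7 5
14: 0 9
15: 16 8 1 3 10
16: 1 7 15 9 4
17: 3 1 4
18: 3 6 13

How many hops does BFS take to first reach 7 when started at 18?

Level 0: 18
Level 1: 3, 6, 13
Level 2: 5, 7, 10, 11, 12, 15, 17
Level 3: 0, 1, 2, 4, 8, 9, 16
Level 4: 14
7 first appears at level 2.

2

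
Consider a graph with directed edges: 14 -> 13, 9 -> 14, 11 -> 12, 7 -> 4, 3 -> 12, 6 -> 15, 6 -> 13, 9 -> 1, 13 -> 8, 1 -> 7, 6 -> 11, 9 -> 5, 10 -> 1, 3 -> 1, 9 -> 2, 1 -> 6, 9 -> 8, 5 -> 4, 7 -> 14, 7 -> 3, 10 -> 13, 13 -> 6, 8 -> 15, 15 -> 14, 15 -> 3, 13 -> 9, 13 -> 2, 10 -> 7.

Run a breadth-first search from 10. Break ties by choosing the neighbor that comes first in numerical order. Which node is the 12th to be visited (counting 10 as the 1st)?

11

Visit 10; enqueue 1, 7, 13 → queue [1, 7, 13]
Visit 1; enqueue 6 → queue [7, 13, 6]
Visit 7; enqueue 3, 4, 14 → queue [13, 6, 3, 4, 14]
Visit 13; enqueue 2, 8, 9 → queue [6, 3, 4, 14, 2, 8, 9]
Visit 6; enqueue 11, 15 → queue [3, 4, 14, 2, 8, 9, 11, 15]
Visit 3; enqueue 12 → queue [4, 14, 2, 8, 9, 11, 15, 12]
Visit 4 → queue [14, 2, 8, 9, 11, 15, 12]
Visit 14 → queue [2, 8, 9, 11, 15, 12]
Visit 2 → queue [8, 9, 11, 15, 12]
Visit 8 → queue [9, 11, 15, 12]
Visit 9; enqueue 5 → queue [11, 15, 12, 5]
Visit 11 → queue [15, 12, 5]
Visit 15 → queue [12, 5]
Visit 12 → queue [5]
Visit 5 → queue []

Visit order: 10, 1, 7, 13, 6, 3, 4, 14, 2, 8, 9, 11, 15, 12, 5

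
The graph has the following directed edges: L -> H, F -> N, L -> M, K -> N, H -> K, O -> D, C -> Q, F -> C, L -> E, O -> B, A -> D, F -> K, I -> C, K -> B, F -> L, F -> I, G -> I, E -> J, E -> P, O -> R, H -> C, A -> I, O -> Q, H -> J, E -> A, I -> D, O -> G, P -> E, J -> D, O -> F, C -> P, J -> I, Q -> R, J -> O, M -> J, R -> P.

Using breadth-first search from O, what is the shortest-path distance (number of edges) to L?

2

Level 0: O
Level 1: B, D, F, G, Q, R
Level 2: C, I, K, L, N, P
Level 3: E, H, M
Level 4: A, J
L first appears at level 2.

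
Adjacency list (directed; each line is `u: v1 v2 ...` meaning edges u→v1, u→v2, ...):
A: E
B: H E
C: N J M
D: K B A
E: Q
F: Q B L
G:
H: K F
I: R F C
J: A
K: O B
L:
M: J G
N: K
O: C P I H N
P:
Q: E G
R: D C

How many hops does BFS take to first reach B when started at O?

Level 0: O
Level 1: C, H, I, N, P
Level 2: F, J, K, M, R
Level 3: A, B, D, G, L, Q
Level 4: E
B first appears at level 3.

3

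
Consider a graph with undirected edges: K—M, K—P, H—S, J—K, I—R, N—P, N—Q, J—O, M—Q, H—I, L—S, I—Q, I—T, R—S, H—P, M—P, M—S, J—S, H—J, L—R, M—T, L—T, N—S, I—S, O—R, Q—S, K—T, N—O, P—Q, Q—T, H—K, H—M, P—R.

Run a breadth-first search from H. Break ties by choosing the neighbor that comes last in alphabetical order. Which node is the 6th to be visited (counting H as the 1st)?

Visit H; enqueue S, P, M, K, J, I → queue [S, P, M, K, J, I]
Visit S; enqueue R, Q, N, L → queue [P, M, K, J, I, R, Q, N, L]
Visit P → queue [M, K, J, I, R, Q, N, L]
Visit M; enqueue T → queue [K, J, I, R, Q, N, L, T]
Visit K → queue [J, I, R, Q, N, L, T]
Visit J; enqueue O → queue [I, R, Q, N, L, T, O]
Visit I → queue [R, Q, N, L, T, O]
Visit R → queue [Q, N, L, T, O]
Visit Q → queue [N, L, T, O]
Visit N → queue [L, T, O]
Visit L → queue [T, O]
Visit T → queue [O]
Visit O → queue []

Visit order: H, S, P, M, K, J, I, R, Q, N, L, T, O

J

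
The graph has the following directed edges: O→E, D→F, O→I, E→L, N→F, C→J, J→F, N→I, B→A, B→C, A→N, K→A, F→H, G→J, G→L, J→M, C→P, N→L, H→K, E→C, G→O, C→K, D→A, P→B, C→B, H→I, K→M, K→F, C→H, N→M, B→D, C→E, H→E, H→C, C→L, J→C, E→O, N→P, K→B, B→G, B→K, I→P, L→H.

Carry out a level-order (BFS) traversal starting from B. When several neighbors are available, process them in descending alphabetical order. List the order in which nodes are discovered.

Visit B; enqueue K, G, D, C, A → queue [K, G, D, C, A]
Visit K; enqueue M, F → queue [G, D, C, A, M, F]
Visit G; enqueue O, L, J → queue [D, C, A, M, F, O, L, J]
Visit D → queue [C, A, M, F, O, L, J]
Visit C; enqueue P, H, E → queue [A, M, F, O, L, J, P, H, E]
Visit A; enqueue N → queue [M, F, O, L, J, P, H, E, N]
Visit M → queue [F, O, L, J, P, H, E, N]
Visit F → queue [O, L, J, P, H, E, N]
Visit O; enqueue I → queue [L, J, P, H, E, N, I]
Visit L → queue [J, P, H, E, N, I]
Visit J → queue [P, H, E, N, I]
Visit P → queue [H, E, N, I]
Visit H → queue [E, N, I]
Visit E → queue [N, I]
Visit N → queue [I]
Visit I → queue []

B, K, G, D, C, A, M, F, O, L, J, P, H, E, N, I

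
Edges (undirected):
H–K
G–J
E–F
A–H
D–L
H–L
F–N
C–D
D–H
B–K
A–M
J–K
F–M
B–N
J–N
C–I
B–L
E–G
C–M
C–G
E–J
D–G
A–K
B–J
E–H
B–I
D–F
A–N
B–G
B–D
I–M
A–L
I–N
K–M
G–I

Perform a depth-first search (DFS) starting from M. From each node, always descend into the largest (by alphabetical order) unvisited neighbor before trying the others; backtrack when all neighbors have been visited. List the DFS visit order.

M, K, J, N, I, G, E, H, L, D, F, C, B, A

Visit M
M → K
K → J
J → N
N → I
I → G
G → E
E → H
H → L
L → D
D → F
D → C
D → B
L → A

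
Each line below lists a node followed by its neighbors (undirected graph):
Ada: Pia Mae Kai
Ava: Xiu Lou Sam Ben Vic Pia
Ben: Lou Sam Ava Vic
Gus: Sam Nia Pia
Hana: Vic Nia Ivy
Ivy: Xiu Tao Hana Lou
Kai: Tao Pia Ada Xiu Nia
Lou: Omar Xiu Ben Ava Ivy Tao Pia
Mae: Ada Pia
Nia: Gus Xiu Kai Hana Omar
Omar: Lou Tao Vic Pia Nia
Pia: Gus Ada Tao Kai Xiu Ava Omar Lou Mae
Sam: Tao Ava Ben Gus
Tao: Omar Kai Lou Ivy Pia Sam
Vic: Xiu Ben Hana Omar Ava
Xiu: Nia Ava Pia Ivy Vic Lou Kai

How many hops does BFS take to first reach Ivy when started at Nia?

Level 0: Nia
Level 1: Gus, Hana, Kai, Omar, Xiu
Level 2: Ada, Ava, Ivy, Lou, Pia, Sam, Tao, Vic
Level 3: Ben, Mae
Ivy first appears at level 2.

2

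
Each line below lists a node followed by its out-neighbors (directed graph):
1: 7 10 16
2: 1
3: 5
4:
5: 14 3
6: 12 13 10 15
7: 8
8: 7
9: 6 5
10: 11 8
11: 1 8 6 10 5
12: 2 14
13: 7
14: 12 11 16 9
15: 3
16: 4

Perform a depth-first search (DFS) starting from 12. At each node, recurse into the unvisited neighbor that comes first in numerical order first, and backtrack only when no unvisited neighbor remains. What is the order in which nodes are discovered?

Visit 12
12 → 2
2 → 1
1 → 7
7 → 8
1 → 10
10 → 11
11 → 5
5 → 3
5 → 14
14 → 9
9 → 6
6 → 13
6 → 15
14 → 16
16 → 4

12 → 2 → 1 → 7 → 8 → 10 → 11 → 5 → 3 → 14 → 9 → 6 → 13 → 15 → 16 → 4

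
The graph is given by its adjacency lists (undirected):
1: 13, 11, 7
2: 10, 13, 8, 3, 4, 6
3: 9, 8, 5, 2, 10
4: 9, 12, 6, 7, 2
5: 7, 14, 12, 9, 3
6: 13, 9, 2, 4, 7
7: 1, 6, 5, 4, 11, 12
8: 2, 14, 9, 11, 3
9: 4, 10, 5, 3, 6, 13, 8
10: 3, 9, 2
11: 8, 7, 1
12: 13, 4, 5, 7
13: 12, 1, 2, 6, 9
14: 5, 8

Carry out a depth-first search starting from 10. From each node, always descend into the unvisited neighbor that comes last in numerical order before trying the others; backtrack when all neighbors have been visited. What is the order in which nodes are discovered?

10 → 9 → 13 → 12 → 7 → 11 → 8 → 14 → 5 → 3 → 2 → 6 → 4 → 1

Visit 10
10 → 9
9 → 13
13 → 12
12 → 7
7 → 11
11 → 8
8 → 14
14 → 5
5 → 3
3 → 2
2 → 6
6 → 4
11 → 1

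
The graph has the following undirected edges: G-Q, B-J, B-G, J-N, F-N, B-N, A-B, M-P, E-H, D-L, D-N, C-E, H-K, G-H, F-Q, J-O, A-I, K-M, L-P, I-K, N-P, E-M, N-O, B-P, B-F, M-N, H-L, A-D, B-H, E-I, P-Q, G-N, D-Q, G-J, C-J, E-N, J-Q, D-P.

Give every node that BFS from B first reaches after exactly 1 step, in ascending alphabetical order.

A, F, G, H, J, N, P

Level 0: B
Level 1: A, F, G, H, J, N, P
Level 2: C, D, E, I, K, L, M, O, Q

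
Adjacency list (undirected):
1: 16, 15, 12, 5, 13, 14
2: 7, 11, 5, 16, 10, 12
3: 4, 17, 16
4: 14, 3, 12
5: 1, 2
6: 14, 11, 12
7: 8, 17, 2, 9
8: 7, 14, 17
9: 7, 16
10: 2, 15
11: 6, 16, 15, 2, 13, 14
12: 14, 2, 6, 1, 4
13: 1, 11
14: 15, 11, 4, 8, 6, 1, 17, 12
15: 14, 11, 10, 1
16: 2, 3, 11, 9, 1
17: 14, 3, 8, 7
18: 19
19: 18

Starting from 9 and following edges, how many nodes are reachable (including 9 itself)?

17

BFS from 9 visits: 9, 7, 16, 8, 17, 2, 3, 11, 1, 14, 5, 10, 12, 4, 6, 15, 13
Reachable nodes: 17 of 19 total.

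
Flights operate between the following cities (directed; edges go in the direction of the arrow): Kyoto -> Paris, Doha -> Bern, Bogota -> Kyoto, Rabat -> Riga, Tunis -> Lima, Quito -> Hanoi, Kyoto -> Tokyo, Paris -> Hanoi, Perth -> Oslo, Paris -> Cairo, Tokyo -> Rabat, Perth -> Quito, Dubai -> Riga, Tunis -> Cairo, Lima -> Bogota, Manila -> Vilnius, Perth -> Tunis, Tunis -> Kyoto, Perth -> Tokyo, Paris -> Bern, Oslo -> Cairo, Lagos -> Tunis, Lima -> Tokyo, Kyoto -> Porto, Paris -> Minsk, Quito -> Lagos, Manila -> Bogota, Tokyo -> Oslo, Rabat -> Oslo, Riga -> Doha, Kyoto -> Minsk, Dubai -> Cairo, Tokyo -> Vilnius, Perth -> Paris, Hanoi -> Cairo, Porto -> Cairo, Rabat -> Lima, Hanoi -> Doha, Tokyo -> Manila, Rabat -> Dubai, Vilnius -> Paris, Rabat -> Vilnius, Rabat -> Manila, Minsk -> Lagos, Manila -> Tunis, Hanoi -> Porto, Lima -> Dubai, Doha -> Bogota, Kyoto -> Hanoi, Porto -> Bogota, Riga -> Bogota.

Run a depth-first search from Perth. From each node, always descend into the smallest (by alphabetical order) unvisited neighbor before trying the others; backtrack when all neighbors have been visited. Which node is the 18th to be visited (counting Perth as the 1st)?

Visit Perth
Perth → Oslo
Oslo → Cairo
Perth → Paris
Paris → Bern
Paris → Hanoi
Hanoi → Doha
Doha → Bogota
Bogota → Kyoto
Kyoto → Minsk
Minsk → Lagos
Lagos → Tunis
Tunis → Lima
Lima → Dubai
Dubai → Riga
Lima → Tokyo
Tokyo → Manila
Manila → Vilnius
Tokyo → Rabat
Kyoto → Porto
Perth → Quito

Visit order: Perth, Oslo, Cairo, Paris, Bern, Hanoi, Doha, Bogota, Kyoto, Minsk, Lagos, Tunis, Lima, Dubai, Riga, Tokyo, Manila, Vilnius, Rabat, Porto, Quito

Vilnius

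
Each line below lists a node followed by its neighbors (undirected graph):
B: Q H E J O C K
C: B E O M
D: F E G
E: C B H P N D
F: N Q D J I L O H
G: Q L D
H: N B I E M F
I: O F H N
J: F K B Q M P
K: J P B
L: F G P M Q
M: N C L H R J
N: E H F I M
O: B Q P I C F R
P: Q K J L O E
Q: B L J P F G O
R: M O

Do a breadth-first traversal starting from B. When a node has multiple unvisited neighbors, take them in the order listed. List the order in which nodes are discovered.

B, Q, H, E, J, O, C, K, L, P, F, G, N, I, M, D, R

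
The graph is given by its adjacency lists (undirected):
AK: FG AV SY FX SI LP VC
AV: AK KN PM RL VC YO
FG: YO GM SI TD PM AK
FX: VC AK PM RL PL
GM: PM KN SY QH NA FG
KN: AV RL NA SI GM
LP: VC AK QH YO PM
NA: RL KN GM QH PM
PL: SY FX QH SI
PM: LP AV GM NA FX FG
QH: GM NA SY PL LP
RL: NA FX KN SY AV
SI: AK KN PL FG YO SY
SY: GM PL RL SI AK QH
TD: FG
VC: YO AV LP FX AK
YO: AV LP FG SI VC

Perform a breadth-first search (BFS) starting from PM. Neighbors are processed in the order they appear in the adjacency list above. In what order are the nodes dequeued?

PM → LP → AV → GM → NA → FX → FG → VC → AK → QH → YO → KN → RL → SY → PL → SI → TD

Visit PM; enqueue LP, AV, GM, NA, FX, FG → queue [LP, AV, GM, NA, FX, FG]
Visit LP; enqueue VC, AK, QH, YO → queue [AV, GM, NA, FX, FG, VC, AK, QH, YO]
Visit AV; enqueue KN, RL → queue [GM, NA, FX, FG, VC, AK, QH, YO, KN, RL]
Visit GM; enqueue SY → queue [NA, FX, FG, VC, AK, QH, YO, KN, RL, SY]
Visit NA → queue [FX, FG, VC, AK, QH, YO, KN, RL, SY]
Visit FX; enqueue PL → queue [FG, VC, AK, QH, YO, KN, RL, SY, PL]
Visit FG; enqueue SI, TD → queue [VC, AK, QH, YO, KN, RL, SY, PL, SI, TD]
Visit VC → queue [AK, QH, YO, KN, RL, SY, PL, SI, TD]
Visit AK → queue [QH, YO, KN, RL, SY, PL, SI, TD]
Visit QH → queue [YO, KN, RL, SY, PL, SI, TD]
Visit YO → queue [KN, RL, SY, PL, SI, TD]
Visit KN → queue [RL, SY, PL, SI, TD]
Visit RL → queue [SY, PL, SI, TD]
Visit SY → queue [PL, SI, TD]
Visit PL → queue [SI, TD]
Visit SI → queue [TD]
Visit TD → queue []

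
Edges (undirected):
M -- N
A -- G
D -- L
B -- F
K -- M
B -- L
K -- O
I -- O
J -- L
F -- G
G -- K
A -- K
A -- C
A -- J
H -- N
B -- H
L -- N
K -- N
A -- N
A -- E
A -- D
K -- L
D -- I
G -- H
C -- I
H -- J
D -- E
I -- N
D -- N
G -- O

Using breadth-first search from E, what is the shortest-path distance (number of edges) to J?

Level 0: E
Level 1: A, D
Level 2: C, G, I, J, K, L, N
Level 3: B, F, H, M, O
J first appears at level 2.

2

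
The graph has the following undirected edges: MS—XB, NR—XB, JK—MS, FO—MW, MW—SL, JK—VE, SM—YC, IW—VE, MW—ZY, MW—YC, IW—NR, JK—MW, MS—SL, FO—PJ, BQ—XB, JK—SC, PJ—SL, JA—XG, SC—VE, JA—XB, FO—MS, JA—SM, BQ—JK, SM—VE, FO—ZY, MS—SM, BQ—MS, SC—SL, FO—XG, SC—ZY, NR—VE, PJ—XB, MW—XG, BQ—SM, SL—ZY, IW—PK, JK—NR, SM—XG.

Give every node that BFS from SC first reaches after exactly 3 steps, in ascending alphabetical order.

Level 0: SC
Level 1: JK, SL, VE, ZY
Level 2: BQ, FO, IW, MS, MW, NR, PJ, SM
Level 3: JA, PK, XB, XG, YC

JA, PK, XB, XG, YC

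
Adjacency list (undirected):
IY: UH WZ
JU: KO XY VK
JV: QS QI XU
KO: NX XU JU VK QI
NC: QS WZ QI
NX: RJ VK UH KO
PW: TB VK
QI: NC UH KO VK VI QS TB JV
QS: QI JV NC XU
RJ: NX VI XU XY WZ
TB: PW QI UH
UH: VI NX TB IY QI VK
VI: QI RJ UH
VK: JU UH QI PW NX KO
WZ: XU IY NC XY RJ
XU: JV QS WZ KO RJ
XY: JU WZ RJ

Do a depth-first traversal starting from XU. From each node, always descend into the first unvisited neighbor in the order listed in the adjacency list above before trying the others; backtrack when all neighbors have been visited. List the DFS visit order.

Visit XU
XU → JV
JV → QS
QS → QI
QI → NC
NC → WZ
WZ → IY
IY → UH
UH → VI
VI → RJ
RJ → NX
NX → VK
VK → JU
JU → KO
JU → XY
VK → PW
PW → TB

XU JV QS QI NC WZ IY UH VI RJ NX VK JU KO XY PW TB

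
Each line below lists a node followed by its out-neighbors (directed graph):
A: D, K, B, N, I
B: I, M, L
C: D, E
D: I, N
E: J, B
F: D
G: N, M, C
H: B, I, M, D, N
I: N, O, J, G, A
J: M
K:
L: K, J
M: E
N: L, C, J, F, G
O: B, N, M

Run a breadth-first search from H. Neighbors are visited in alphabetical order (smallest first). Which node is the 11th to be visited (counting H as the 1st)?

Visit H; enqueue B, D, I, M, N → queue [B, D, I, M, N]
Visit B; enqueue L → queue [D, I, M, N, L]
Visit D → queue [I, M, N, L]
Visit I; enqueue A, G, J, O → queue [M, N, L, A, G, J, O]
Visit M; enqueue E → queue [N, L, A, G, J, O, E]
Visit N; enqueue C, F → queue [L, A, G, J, O, E, C, F]
Visit L; enqueue K → queue [A, G, J, O, E, C, F, K]
Visit A → queue [G, J, O, E, C, F, K]
Visit G → queue [J, O, E, C, F, K]
Visit J → queue [O, E, C, F, K]
Visit O → queue [E, C, F, K]
Visit E → queue [C, F, K]
Visit C → queue [F, K]
Visit F → queue [K]
Visit K → queue []

Visit order: H, B, D, I, M, N, L, A, G, J, O, E, C, F, K

O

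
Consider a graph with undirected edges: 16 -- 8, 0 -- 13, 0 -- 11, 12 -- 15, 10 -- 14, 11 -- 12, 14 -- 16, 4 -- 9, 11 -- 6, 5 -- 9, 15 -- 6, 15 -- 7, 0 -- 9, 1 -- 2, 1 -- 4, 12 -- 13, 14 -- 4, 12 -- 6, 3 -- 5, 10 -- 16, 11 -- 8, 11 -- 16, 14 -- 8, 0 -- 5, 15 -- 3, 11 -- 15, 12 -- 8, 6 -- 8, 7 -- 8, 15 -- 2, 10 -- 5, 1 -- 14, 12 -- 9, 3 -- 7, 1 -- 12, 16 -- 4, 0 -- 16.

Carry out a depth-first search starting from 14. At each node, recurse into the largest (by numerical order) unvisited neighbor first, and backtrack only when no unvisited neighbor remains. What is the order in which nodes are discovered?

Visit 14
14 → 16
16 → 11
11 → 15
15 → 12
12 → 13
13 → 0
0 → 9
9 → 5
5 → 10
5 → 3
3 → 7
7 → 8
8 → 6
9 → 4
4 → 1
1 → 2

14 -> 16 -> 11 -> 15 -> 12 -> 13 -> 0 -> 9 -> 5 -> 10 -> 3 -> 7 -> 8 -> 6 -> 4 -> 1 -> 2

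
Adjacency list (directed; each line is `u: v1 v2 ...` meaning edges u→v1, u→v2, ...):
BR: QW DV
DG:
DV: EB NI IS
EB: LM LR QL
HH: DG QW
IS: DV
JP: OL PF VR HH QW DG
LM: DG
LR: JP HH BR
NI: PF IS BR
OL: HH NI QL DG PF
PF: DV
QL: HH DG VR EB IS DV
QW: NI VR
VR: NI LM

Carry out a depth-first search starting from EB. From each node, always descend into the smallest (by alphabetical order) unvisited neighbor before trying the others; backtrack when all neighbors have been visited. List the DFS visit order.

EB → LM → DG → LR → BR → DV → IS → NI → PF → QW → VR → HH → JP → OL → QL

Visit EB
EB → LM
LM → DG
EB → LR
LR → BR
BR → DV
DV → IS
DV → NI
NI → PF
BR → QW
QW → VR
LR → HH
LR → JP
JP → OL
OL → QL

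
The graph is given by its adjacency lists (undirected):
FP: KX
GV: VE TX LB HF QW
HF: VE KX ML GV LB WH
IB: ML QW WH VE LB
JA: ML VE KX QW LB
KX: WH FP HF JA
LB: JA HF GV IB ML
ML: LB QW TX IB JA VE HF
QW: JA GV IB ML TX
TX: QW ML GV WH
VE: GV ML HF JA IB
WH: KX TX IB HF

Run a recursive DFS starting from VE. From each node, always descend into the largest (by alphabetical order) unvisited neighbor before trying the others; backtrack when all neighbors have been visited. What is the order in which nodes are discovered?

Visit VE
VE → ML
ML → TX
TX → WH
WH → KX
KX → JA
JA → QW
QW → IB
IB → LB
LB → HF
HF → GV
KX → FP

VE, ML, TX, WH, KX, JA, QW, IB, LB, HF, GV, FP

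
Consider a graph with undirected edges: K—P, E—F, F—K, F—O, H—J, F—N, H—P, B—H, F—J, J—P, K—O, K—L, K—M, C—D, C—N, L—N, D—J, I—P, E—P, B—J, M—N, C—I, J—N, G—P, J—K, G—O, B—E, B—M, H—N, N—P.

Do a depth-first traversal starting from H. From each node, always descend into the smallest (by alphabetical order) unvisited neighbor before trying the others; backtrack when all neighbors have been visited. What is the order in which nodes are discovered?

Visit H
H → B
B → E
E → F
F → J
J → D
D → C
C → I
I → P
P → G
G → O
O → K
K → L
L → N
N → M

H, B, E, F, J, D, C, I, P, G, O, K, L, N, M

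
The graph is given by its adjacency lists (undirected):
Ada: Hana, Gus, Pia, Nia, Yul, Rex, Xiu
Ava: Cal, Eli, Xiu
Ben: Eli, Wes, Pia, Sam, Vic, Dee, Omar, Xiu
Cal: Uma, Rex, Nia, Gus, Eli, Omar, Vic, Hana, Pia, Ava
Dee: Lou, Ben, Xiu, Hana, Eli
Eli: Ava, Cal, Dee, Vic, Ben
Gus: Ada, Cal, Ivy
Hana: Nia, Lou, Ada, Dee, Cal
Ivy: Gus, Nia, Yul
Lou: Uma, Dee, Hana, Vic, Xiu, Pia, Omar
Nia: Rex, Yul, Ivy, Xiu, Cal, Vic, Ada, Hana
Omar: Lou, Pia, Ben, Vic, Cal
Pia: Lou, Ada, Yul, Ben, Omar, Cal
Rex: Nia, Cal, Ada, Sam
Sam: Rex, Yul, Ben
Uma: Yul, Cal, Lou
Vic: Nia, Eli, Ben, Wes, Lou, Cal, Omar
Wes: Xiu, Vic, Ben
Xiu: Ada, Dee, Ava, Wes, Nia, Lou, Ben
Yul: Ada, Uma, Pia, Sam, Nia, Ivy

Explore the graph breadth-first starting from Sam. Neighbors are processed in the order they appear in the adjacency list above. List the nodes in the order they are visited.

Visit Sam; enqueue Rex, Yul, Ben → queue [Rex, Yul, Ben]
Visit Rex; enqueue Nia, Cal, Ada → queue [Yul, Ben, Nia, Cal, Ada]
Visit Yul; enqueue Uma, Pia, Ivy → queue [Ben, Nia, Cal, Ada, Uma, Pia, Ivy]
Visit Ben; enqueue Eli, Wes, Vic, Dee, Omar, Xiu → queue [Nia, Cal, Ada, Uma, Pia, Ivy, Eli, Wes, Vic, Dee, Omar, Xiu]
Visit Nia; enqueue Hana → queue [Cal, Ada, Uma, Pia, Ivy, Eli, Wes, Vic, Dee, Omar, Xiu, Hana]
Visit Cal; enqueue Gus, Ava → queue [Ada, Uma, Pia, Ivy, Eli, Wes, Vic, Dee, Omar, Xiu, Hana, Gus, Ava]
Visit Ada → queue [Uma, Pia, Ivy, Eli, Wes, Vic, Dee, Omar, Xiu, Hana, Gus, Ava]
Visit Uma; enqueue Lou → queue [Pia, Ivy, Eli, Wes, Vic, Dee, Omar, Xiu, Hana, Gus, Ava, Lou]
Visit Pia → queue [Ivy, Eli, Wes, Vic, Dee, Omar, Xiu, Hana, Gus, Ava, Lou]
Visit Ivy → queue [Eli, Wes, Vic, Dee, Omar, Xiu, Hana, Gus, Ava, Lou]
Visit Eli → queue [Wes, Vic, Dee, Omar, Xiu, Hana, Gus, Ava, Lou]
Visit Wes → queue [Vic, Dee, Omar, Xiu, Hana, Gus, Ava, Lou]
Visit Vic → queue [Dee, Omar, Xiu, Hana, Gus, Ava, Lou]
Visit Dee → queue [Omar, Xiu, Hana, Gus, Ava, Lou]
Visit Omar → queue [Xiu, Hana, Gus, Ava, Lou]
Visit Xiu → queue [Hana, Gus, Ava, Lou]
Visit Hana → queue [Gus, Ava, Lou]
Visit Gus → queue [Ava, Lou]
Visit Ava → queue [Lou]
Visit Lou → queue []

Sam, Rex, Yul, Ben, Nia, Cal, Ada, Uma, Pia, Ivy, Eli, Wes, Vic, Dee, Omar, Xiu, Hana, Gus, Ava, Lou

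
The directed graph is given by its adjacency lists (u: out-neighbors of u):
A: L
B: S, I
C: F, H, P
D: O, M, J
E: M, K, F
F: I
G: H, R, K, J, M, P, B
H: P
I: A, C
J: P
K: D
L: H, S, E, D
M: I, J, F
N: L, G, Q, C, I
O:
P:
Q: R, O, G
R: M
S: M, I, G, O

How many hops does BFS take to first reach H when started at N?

2

Level 0: N
Level 1: C, G, I, L, Q
Level 2: A, B, D, E, F, H, J, K, M, O, P, R, S
H first appears at level 2.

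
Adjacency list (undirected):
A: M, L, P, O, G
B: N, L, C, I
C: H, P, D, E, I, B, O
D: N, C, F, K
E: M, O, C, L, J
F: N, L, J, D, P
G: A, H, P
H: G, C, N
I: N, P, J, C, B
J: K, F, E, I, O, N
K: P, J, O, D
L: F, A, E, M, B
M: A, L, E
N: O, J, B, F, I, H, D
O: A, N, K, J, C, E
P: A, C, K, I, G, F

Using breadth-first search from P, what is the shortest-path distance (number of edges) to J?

Level 0: P
Level 1: A, C, F, G, I, K
Level 2: B, D, E, H, J, L, M, N, O
J first appears at level 2.

2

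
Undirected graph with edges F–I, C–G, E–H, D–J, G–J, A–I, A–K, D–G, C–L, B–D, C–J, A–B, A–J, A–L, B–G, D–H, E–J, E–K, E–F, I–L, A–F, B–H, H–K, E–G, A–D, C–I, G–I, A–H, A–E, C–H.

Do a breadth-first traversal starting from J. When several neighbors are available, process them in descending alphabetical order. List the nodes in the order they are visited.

J → G → E → D → C → A → I → B → K → H → F → L

Visit J; enqueue G, E, D, C, A → queue [G, E, D, C, A]
Visit G; enqueue I, B → queue [E, D, C, A, I, B]
Visit E; enqueue K, H, F → queue [D, C, A, I, B, K, H, F]
Visit D → queue [C, A, I, B, K, H, F]
Visit C; enqueue L → queue [A, I, B, K, H, F, L]
Visit A → queue [I, B, K, H, F, L]
Visit I → queue [B, K, H, F, L]
Visit B → queue [K, H, F, L]
Visit K → queue [H, F, L]
Visit H → queue [F, L]
Visit F → queue [L]
Visit L → queue []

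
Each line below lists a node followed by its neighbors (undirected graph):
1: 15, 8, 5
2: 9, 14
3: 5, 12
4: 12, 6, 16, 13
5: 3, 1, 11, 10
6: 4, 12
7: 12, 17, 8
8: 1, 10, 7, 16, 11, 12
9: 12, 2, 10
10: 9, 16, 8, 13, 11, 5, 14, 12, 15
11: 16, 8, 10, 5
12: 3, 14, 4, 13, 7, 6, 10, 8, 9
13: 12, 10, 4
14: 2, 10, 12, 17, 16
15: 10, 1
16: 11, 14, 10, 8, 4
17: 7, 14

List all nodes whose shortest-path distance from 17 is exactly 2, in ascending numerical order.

2, 8, 10, 12, 16

Level 0: 17
Level 1: 7, 14
Level 2: 2, 8, 10, 12, 16
Level 3: 1, 3, 4, 5, 6, 9, 11, 13, 15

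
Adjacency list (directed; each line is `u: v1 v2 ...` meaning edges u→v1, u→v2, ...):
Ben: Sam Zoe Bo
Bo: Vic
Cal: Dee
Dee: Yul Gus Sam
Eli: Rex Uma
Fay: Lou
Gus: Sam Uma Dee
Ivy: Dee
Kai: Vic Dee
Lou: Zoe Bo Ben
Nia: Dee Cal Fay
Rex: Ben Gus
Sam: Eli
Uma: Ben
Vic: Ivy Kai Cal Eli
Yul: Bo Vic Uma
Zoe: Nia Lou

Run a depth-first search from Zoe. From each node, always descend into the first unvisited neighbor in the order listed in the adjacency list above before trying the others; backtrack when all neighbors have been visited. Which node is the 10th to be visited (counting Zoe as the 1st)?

Visit Zoe
Zoe → Nia
Nia → Dee
Dee → Yul
Yul → Bo
Bo → Vic
Vic → Ivy
Vic → Kai
Vic → Cal
Vic → Eli
Eli → Rex
Rex → Ben
Ben → Sam
Rex → Gus
Gus → Uma
Nia → Fay
Fay → Lou

Visit order: Zoe, Nia, Dee, Yul, Bo, Vic, Ivy, Kai, Cal, Eli, Rex, Ben, Sam, Gus, Uma, Fay, Lou

Eli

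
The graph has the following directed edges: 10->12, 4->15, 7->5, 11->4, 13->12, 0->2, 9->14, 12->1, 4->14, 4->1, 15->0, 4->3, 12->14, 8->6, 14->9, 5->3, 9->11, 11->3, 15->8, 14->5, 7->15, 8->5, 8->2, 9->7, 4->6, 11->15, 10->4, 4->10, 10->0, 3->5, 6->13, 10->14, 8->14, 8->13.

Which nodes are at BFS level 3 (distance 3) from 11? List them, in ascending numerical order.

2, 9, 12, 13

Level 0: 11
Level 1: 3, 4, 15
Level 2: 0, 1, 5, 6, 8, 10, 14
Level 3: 2, 9, 12, 13
Level 4: 7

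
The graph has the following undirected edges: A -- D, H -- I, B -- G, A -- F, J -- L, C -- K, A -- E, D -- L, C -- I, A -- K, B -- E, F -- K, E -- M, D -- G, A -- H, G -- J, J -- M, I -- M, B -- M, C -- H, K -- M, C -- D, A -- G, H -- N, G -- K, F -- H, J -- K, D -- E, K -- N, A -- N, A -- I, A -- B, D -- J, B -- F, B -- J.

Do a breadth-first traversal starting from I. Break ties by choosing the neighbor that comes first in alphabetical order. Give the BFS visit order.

I -> A -> C -> H -> M -> B -> D -> E -> F -> G -> K -> N -> J -> L

Visit I; enqueue A, C, H, M → queue [A, C, H, M]
Visit A; enqueue B, D, E, F, G, K, N → queue [C, H, M, B, D, E, F, G, K, N]
Visit C → queue [H, M, B, D, E, F, G, K, N]
Visit H → queue [M, B, D, E, F, G, K, N]
Visit M; enqueue J → queue [B, D, E, F, G, K, N, J]
Visit B → queue [D, E, F, G, K, N, J]
Visit D; enqueue L → queue [E, F, G, K, N, J, L]
Visit E → queue [F, G, K, N, J, L]
Visit F → queue [G, K, N, J, L]
Visit G → queue [K, N, J, L]
Visit K → queue [N, J, L]
Visit N → queue [J, L]
Visit J → queue [L]
Visit L → queue []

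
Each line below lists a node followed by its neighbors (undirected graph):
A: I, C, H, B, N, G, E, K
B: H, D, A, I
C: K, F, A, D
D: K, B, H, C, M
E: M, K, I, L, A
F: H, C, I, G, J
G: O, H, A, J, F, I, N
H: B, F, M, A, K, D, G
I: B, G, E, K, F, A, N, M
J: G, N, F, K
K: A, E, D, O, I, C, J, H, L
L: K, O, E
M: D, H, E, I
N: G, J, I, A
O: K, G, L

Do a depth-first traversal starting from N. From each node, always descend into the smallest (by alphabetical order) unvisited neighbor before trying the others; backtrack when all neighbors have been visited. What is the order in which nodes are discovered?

Visit N
N → A
A → B
B → D
D → C
C → F
F → G
G → H
H → K
K → E
E → I
I → M
E → L
L → O
K → J

N, A, B, D, C, F, G, H, K, E, I, M, L, O, J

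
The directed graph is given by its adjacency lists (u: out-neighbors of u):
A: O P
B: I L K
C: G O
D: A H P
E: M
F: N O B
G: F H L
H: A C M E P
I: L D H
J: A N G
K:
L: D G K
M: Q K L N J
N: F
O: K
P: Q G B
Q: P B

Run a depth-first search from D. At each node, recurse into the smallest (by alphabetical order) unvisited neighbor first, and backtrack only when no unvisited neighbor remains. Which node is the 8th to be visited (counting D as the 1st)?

H

Visit D
D → A
A → O
O → K
A → P
P → B
B → I
I → H
H → C
C → G
G → F
F → N
G → L
H → E
E → M
M → J
M → Q

Visit order: D, A, O, K, P, B, I, H, C, G, F, N, L, E, M, J, Q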